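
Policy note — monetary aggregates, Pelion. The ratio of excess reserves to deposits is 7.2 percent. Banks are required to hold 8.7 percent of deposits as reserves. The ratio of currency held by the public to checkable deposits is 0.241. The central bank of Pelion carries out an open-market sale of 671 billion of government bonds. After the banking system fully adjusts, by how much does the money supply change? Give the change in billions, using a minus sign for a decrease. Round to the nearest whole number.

-2082 billion

The money multiplier is m = (1 + c) / (rr + e + c) = (1 + 0.241) / (0.087 + 0.072 + 0.241) = 3.1025.
The sale removes 671 billion of base, so ΔM = m × ΔMB = 3.1025 × (−671) = -2081.7775 billion.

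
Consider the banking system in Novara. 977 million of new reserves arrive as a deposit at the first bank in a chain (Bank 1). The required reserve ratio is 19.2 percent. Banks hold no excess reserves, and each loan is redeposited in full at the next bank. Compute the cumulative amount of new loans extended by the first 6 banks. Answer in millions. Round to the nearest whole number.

Bank i lends (1 − rr)^i of the original deposit: Bank 1 lends 977·0.8080 = 789.4160, Bank 2 lends 977·0.8080² ≈ 637.8481, and so on.
Summing a geometric series: total = 977·[0.8080·(1 − 0.8080^6) / (1 − 0.8080)] ≈ 2967.4183 million.

2967 million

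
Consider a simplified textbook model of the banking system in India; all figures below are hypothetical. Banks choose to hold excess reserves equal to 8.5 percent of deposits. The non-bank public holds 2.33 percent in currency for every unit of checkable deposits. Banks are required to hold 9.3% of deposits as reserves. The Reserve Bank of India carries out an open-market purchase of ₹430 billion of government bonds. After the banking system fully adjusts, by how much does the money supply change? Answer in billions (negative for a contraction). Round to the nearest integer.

The money multiplier is m = (1 + c) / (rr + e + c) = (1 + 0.0233) / (0.093 + 0.085 + 0.0233) ≈ 5.0835.
The purchase adds 430 billion of base, so ΔM = m × ΔMB = 5.0835 × (+430) = 2185.905 billion.

₹2186 billion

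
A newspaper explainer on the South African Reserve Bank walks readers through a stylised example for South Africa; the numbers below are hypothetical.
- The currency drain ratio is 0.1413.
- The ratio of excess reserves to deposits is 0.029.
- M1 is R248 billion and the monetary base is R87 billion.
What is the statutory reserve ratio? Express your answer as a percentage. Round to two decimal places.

Using m = M/MB = 248/87 ≈ 2.850575. Since m = (1 + c)/(c + rr + e), the denominator satisfies c + rr + e = (1 + c)/m = (1 + 0.1413) / 2.850575 ≈ 0.400375.
With c = 0.1413 and e = 0.029, the statutory reserve ratio is 0.400375 − 0.1413 − 0.029 = 0.230075.

23.01%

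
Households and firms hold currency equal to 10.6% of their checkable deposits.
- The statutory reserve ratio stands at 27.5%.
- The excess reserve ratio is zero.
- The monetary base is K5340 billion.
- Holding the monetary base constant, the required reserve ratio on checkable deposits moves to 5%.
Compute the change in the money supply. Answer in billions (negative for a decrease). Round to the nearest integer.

K22358 billion

Initially m₁ = (1 + 0.106) / (0.275 + 0.106) ≈ 2.90289, so M₁ = 2.90289 × 5340 = 15501.4326 billion.
After the change m₂ = (1 + 0.106) / (0.05 + 0.106) ≈ 7.08974, so M₂ = 7.08974 × 5340 = 37859.2116 billion.
ΔM = M₂ − M₁ = 37859.2116 − 15501.4326 = 22357.779 billion.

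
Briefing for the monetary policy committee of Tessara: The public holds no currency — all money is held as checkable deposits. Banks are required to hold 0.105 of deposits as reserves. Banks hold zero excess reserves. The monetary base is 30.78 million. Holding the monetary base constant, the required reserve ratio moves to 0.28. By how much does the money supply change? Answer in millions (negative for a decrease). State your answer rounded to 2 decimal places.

-183.21 million

Initially m₁ = 1 / (0.105) ≈ 9.52381, so M₁ = 9.52381 × 30.78 ≈ 293.1429 million.
After the change m₂ = 1 / (0.28) ≈ 3.57143, so M₂ = 3.57143 × 30.78 ≈ 109.9286 million.
ΔM = M₂ − M₁ = 109.9286 − 293.1429 = -183.2143 million.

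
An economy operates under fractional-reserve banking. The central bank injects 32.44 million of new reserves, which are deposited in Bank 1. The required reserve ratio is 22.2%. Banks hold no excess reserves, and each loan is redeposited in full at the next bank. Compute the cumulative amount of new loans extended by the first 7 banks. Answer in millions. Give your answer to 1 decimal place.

Bank i lends (1 − rr)^i of the original deposit: Bank 1 lends 32.44·0.7780 ≈ 25.2383, Bank 2 lends 32.44·0.7780² ≈ 19.6354, and so on.
Summing a geometric series: total = 32.44·[0.7780·(1 − 0.7780^7) / (1 − 0.7780)] ≈ 94.0722 million.

94.1 million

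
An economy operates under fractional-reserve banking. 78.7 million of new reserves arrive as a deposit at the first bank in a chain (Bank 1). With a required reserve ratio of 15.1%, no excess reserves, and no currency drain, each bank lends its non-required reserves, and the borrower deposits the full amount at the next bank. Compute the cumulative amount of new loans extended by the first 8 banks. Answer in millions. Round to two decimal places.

Bank i lends (1 − rr)^i of the original deposit: Bank 1 lends 78.7·0.8490 = 66.8163, Bank 2 lends 78.7·0.8490² ≈ 56.7270, and so on.
Summing a geometric series: total = 78.7·[0.8490·(1 − 0.8490^8) / (1 − 0.8490)] ≈ 323.0473 million.

323.05 million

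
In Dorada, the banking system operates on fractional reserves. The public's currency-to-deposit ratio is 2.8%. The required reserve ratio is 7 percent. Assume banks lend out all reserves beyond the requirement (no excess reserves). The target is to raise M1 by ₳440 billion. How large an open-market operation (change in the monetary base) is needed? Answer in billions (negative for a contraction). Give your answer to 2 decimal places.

₳41.95 billion

The money multiplier is m = (1 + c) / (rr + c) = (1 + 0.028) / (0.07 + 0.028) ≈ 10.489796.
ΔMB = ΔM / m = (+440) / 10.489796 ≈ 41.9455 billion.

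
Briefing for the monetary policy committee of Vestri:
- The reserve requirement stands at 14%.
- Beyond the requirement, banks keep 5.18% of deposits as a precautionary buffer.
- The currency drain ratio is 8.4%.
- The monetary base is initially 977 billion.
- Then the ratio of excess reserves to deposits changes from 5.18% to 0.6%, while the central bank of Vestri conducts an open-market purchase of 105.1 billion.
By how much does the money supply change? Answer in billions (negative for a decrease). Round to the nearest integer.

Before: m₁ = (1 + 0.084) / (0.14 + 0.0518 + 0.084) ≈ 3.93038, MB₁ = 977, so M₁ = 3.93038 × 977 ≈ 3839.9813 billion.
After: m₂ = (1 + 0.084) / (0.14 + 0.006 + 0.084) ≈ 4.71304, MB₂ = 977 + 105.1 = 1082.1, so M₂ = 4.71304 × 1082.1 ≈ 5099.9806 billion.
ΔM = M₂ − M₁ = 5099.9806 − 3839.9813 = 1259.9993 billion.

1260 billion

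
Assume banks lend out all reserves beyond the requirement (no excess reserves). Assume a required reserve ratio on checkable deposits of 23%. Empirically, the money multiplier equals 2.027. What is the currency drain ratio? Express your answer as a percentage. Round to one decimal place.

52.0%

Using m = 2.027. From m = (1 + c)/(c + rr + e), rearranging gives 1 + c = m·(c + rr + e), so c·(1 − m) = m·(rr + e) − 1.
Hence c = [m·(rr + e) − 1]/(1 − m) = [2.027 × (0.23 + 0) − 1] / (1 − 2.027) ≈ 0.519757.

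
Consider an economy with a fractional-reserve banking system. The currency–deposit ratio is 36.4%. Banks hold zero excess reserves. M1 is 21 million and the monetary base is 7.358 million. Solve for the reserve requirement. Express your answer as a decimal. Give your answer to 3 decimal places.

Using m = M/MB = 21/7.358 ≈ 2.854036. Since m = (1 + c)/(c + rr + e), the denominator satisfies c + rr + e = (1 + c)/m = (1 + 0.364) / 2.854036 ≈ 0.477920.
With c = 0.364 and e = 0, the reserve requirement is 0.477920 − 0.364 − 0 = 0.11392.

0.114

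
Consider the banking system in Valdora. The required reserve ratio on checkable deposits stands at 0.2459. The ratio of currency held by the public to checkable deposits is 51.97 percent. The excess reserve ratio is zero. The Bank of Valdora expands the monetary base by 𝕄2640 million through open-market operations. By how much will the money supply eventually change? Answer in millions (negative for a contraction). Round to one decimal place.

𝕄5240.3 million

The money multiplier is m = (1 + c) / (rr + c) = (1 + 0.5197) / (0.2459 + 0.5197) ≈ 1.984979.
The purchase adds 2640 million of base, so ΔM = m × ΔMB = 1.984979 × (+2640) ≈ 5240.3446 million.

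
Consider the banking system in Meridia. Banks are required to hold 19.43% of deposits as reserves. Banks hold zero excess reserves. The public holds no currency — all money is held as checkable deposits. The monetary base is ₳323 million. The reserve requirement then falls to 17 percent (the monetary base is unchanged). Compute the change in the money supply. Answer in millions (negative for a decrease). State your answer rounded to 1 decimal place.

Initially m₁ = 1 / (0.1943) ≈ 5.14668, so M₁ = 5.14668 × 323 ≈ 1662.3776 million.
After the change m₂ = 1 / (0.17) ≈ 5.88235, so M₂ = 5.88235 × 323 ≈ 1899.999 million.
ΔM = M₂ − M₁ = 1899.999 − 1662.3776 = 237.6214 million.

₳237.6 million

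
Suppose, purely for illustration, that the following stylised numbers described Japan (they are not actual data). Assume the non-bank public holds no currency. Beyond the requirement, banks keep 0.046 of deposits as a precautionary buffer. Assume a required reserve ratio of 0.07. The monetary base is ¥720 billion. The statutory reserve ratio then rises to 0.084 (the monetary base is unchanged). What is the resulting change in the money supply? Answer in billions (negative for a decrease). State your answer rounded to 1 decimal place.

-668.4 billion

Initially m₁ = 1 / (0.07 + 0.046) ≈ 8.62069, so M₁ = 8.62069 × 720 = 6206.8968 billion.
After the change m₂ = 1 / (0.084 + 0.046) ≈ 7.69231, so M₂ = 7.69231 × 720 = 5538.4632 billion.
ΔM = M₂ − M₁ = 5538.4632 − 6206.8968 = -668.4336 billion.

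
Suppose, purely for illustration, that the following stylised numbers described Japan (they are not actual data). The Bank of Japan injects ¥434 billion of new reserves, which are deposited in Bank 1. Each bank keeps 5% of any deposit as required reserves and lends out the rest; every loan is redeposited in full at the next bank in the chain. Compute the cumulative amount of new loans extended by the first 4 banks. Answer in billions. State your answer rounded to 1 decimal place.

Bank i lends (1 − rr)^i of the original deposit: Bank 1 lends 434·0.9500 = 412.3000, Bank 2 lends 434·0.9500² = 391.6850, and so on.
Summing a geometric series: total = 434·[0.9500·(1 − 0.9500^4) / (1 − 0.9500)] ≈ 1529.5815 billion.

¥1529.6 billion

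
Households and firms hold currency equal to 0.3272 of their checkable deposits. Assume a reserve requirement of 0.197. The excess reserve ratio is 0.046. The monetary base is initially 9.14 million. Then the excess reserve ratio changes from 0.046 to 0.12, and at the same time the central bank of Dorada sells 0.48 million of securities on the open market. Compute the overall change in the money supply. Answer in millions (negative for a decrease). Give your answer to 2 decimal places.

-3.43 million

Before: m₁ = (1 + 0.3272) / (0.197 + 0.046 + 0.3272) ≈ 2.3276, MB₁ = 9.14, so M₁ = 2.3276 × 9.14 ≈ 21.2743 million.
After: m₂ = (1 + 0.3272) / (0.197 + 0.12 + 0.3272) ≈ 2.0602, MB₂ = 9.14 − 0.48 = 8.66, so M₂ = 2.0602 × 8.66 ≈ 17.8413 million.
ΔM = M₂ − M₁ = 17.8413 − 21.2743 = -3.433 million.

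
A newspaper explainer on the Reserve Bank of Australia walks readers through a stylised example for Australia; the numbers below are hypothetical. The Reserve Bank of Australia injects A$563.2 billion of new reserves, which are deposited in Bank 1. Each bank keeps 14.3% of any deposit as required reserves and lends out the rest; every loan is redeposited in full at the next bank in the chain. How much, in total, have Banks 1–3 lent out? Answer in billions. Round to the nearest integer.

A$1251 billion

Bank i lends (1 − rr)^i of the original deposit: Bank 1 lends 563.2·0.8570 = 482.6624, Bank 2 lends 563.2·0.8570² ≈ 413.6417, and so on.
Summing a geometric series: total = 563.2·[0.8570·(1 − 0.8570^3) / (1 − 0.8570)] ≈ 1250.7950 billion.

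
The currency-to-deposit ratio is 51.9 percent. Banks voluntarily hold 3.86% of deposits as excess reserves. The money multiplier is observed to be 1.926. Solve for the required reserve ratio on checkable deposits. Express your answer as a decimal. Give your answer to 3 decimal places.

0.231

Using m = 1.926. Since m = (1 + c)/(c + rr + e), the denominator satisfies c + rr + e = (1 + c)/m = (1 + 0.519) / 1.926 ≈ 0.788681.
With c = 0.519 and e = 0.0386, the required reserve ratio on checkable deposits is 0.788681 − 0.519 − 0.0386 = 0.231081.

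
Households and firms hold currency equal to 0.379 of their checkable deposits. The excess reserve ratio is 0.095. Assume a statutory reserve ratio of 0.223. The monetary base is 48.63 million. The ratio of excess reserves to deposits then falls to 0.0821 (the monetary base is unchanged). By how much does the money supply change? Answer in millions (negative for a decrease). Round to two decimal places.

Initially m₁ = (1 + 0.379) / (0.223 + 0.095 + 0.379) ≈ 1.97848, so M₁ = 1.97848 × 48.63 ≈ 96.2135 million.
After the change m₂ = (1 + 0.379) / (0.223 + 0.0821 + 0.379) ≈ 2.01579, so M₂ = 2.01579 × 48.63 ≈ 98.0279 million.
ΔM = M₂ − M₁ = 98.0279 − 96.2135 = 1.8144 million.

1.81 million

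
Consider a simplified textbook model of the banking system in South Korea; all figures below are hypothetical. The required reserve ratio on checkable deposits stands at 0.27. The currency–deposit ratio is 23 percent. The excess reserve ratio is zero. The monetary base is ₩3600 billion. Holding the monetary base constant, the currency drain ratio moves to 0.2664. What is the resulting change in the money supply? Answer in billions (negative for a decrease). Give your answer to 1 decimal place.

Initially m₁ = (1 + 0.23) / (0.27 + 0.23) = 2.46, so M₁ = 2.46 × 3600 = 8856 billion.
After the change m₂ = (1 + 0.2664) / (0.27 + 0.2664) ≈ 2.360925, so M₂ = 2.360925 × 3600 = 8499.33 billion.
ΔM = M₂ − M₁ = 8499.33 − 8856 = -356.67 billion.

-356.7 billion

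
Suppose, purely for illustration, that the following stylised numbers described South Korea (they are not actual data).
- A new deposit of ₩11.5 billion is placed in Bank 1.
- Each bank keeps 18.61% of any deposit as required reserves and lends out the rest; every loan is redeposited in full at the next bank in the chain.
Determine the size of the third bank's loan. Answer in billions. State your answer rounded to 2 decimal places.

₩6.20 billion

Each bank lends a fraction (1 − rr) = 0.8139 of the deposit it receives, so Bank 3 receives 11.5·0.8139^2 and lends 11.5·0.8139^3 ≈ 6.2003 billion.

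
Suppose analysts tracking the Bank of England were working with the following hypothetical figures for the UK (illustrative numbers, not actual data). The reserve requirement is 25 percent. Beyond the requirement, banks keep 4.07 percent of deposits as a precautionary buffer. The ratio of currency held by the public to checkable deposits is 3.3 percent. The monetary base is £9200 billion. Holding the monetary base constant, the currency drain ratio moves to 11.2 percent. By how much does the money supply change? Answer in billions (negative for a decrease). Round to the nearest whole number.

-3955 billion

Initially m₁ = (1 + 0.033) / (0.25 + 0.0407 + 0.033) ≈ 3.19123, so M₁ = 3.19123 × 9200 = 29359.316 billion.
After the change m₂ = (1 + 0.112) / (0.25 + 0.0407 + 0.112) ≈ 2.76136, so M₂ = 2.76136 × 9200 = 25404.512 billion.
ΔM = M₂ − M₁ = 25404.512 − 29359.316 = -3954.804 billion.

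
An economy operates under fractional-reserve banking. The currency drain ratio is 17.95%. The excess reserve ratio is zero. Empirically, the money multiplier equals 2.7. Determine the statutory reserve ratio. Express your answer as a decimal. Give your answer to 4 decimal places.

0.2574

Using m = 2.7. Since m = (1 + c)/(c + rr + e), the denominator satisfies c + rr + e = (1 + c)/m = (1 + 0.1795) / 2.7 ≈ 0.436852.
With c = 0.1795 and e = 0, the statutory reserve ratio is 0.436852 − 0.1795 − 0 = 0.257352.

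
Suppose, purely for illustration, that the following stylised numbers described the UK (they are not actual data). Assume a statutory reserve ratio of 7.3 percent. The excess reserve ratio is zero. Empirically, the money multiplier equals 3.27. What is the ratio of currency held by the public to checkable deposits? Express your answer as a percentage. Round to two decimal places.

33.54%

Using m = 3.27. From m = (1 + c)/(c + rr + e), rearranging gives 1 + c = m·(c + rr + e), so c·(1 − m) = m·(rr + e) − 1.
Hence c = [m·(rr + e) − 1]/(1 − m) = [3.27 × (0.073 + 0) − 1] / (1 − 3.27) ≈ 0.335370.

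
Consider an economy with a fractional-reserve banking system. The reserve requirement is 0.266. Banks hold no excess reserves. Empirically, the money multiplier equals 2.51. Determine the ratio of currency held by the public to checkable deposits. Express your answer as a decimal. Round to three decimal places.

Using m = 2.51. From m = (1 + c)/(c + rr + e), rearranging gives 1 + c = m·(c + rr + e), so c·(1 − m) = m·(rr + e) − 1.
Hence c = [m·(rr + e) − 1]/(1 − m) = [2.51 × (0.266 + 0) − 1] / (1 − 2.51) ≈ 0.220093.

0.220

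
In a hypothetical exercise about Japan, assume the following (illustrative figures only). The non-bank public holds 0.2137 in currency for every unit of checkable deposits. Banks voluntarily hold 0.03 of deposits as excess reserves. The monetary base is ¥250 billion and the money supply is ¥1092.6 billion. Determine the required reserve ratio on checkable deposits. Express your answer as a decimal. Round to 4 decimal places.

Using m = M/MB = 1092.6/250 = 4.370400. Since m = (1 + c)/(c + rr + e), the denominator satisfies c + rr + e = (1 + c)/m = (1 + 0.2137) / 4.370400 ≈ 0.277709.
With c = 0.2137 and e = 0.03, the required reserve ratio on checkable deposits is 0.277709 − 0.2137 − 0.03 = 0.034009.

0.0340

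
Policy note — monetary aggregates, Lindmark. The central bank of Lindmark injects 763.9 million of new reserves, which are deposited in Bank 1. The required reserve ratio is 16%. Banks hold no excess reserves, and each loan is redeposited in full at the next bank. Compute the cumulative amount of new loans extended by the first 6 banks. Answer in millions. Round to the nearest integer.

2602 million

Bank i lends (1 − rr)^i of the original deposit: Bank 1 lends 763.9·0.8400 = 641.6760, Bank 2 lends 763.9·0.8400² ≈ 539.0078, and so on.
Summing a geometric series: total = 763.9·[0.8400·(1 − 0.8400^6) / (1 − 0.8400)] ≈ 2601.6030 million.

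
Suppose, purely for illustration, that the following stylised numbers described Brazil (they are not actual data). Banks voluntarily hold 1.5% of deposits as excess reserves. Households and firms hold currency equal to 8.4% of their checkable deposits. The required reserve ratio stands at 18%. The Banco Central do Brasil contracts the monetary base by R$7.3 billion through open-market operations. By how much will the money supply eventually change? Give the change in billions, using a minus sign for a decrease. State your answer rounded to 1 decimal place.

-28.4 billion

The money multiplier is m = (1 + c) / (rr + e + c) = (1 + 0.084) / (0.18 + 0.015 + 0.084) ≈ 3.8853.
The sale removes 7.3 billion of base, so ΔM = m × ΔMB = 3.8853 × (−7.3) ≈ -28.3627 billion.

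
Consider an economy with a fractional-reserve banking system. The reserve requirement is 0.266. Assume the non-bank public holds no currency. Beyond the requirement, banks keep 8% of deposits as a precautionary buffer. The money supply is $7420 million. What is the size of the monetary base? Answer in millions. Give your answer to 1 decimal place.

$2567.3 million

The money multiplier is m = 1 / (rr + e) = 1 / (0.266 + 0.08) ≈ 2.890173.
MB = M / m = 7420 / 2.890173 ≈ 2567.3204 million.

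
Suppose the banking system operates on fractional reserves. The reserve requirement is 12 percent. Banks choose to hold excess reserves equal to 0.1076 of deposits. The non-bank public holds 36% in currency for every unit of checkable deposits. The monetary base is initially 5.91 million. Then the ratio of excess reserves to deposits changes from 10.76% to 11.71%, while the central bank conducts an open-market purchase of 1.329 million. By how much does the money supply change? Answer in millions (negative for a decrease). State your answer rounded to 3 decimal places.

2.809 million

Before: m₁ = (1 + 0.36) / (0.12 + 0.1076 + 0.36) ≈ 2.31450, MB₁ = 5.91, so M₁ = 2.31450 × 5.91 ≈ 13.6787 million.
After: m₂ = (1 + 0.36) / (0.12 + 0.1171 + 0.36) ≈ 2.27768, MB₂ = 5.91 + 1.329 = 7.239, so M₂ = 2.27768 × 7.239 ≈ 16.4881 million.
ΔM = M₂ − M₁ = 16.4881 − 13.6787 = 2.8094 million.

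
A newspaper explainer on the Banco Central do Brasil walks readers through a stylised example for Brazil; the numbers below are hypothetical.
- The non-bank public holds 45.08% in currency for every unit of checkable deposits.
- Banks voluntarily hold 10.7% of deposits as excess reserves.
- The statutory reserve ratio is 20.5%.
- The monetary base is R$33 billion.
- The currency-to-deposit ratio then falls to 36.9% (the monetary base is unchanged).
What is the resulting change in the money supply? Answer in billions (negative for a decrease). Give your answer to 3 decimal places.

Initially m₁ = (1 + 0.4508) / (0.205 + 0.107 + 0.4508) ≈ 1.901940, so M₁ = 1.901940 × 33 ≈ 62.764 billion.
After the change m₂ = (1 + 0.369) / (0.205 + 0.107 + 0.369) ≈ 2.010279, so M₂ = 2.010279 × 33 ≈ 66.3392 billion.
ΔM = M₂ − M₁ = 66.3392 − 62.764 = 3.5752 billion.

R$3.575 billion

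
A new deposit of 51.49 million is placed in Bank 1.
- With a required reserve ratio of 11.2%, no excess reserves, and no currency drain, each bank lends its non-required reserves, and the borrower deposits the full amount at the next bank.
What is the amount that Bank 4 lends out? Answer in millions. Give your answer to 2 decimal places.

32.02 million

Each bank lends a fraction (1 − rr) = 0.8880 of the deposit it receives, so Bank 4 receives 51.49·0.8880^3 and lends 51.49·0.8880^4 ≈ 32.0166 million.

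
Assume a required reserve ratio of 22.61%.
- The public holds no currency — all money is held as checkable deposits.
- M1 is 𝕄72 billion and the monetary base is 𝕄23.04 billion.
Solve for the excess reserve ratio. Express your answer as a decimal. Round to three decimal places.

0.094

Using m = M/MB = 72/23.04 = 3.125000. Since m = (1 + c)/(c + rr + e), the denominator satisfies c + rr + e = (1 + c)/m = (1 + 0) / 3.125000 = 0.320000.
With c = 0 and rr = 0.2261, the excess reserve ratio is 0.320000 − 0 − 0.2261 = 0.0939.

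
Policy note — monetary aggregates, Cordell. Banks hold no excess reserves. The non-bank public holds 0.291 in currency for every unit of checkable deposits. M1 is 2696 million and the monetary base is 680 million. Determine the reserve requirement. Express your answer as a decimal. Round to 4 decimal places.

0.0346

Using m = M/MB = 2696/680 ≈ 3.964706. Since m = (1 + c)/(c + rr + e), the denominator satisfies c + rr + e = (1 + c)/m = (1 + 0.291) / 3.964706 ≈ 0.325623.
With c = 0.291 and e = 0, the reserve requirement is 0.325623 − 0.291 − 0 = 0.034623.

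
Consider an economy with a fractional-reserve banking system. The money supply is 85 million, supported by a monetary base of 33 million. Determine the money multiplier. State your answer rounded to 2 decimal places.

2.58

The money multiplier is m = M / MB = 85 / 33 ≈ 2.57576.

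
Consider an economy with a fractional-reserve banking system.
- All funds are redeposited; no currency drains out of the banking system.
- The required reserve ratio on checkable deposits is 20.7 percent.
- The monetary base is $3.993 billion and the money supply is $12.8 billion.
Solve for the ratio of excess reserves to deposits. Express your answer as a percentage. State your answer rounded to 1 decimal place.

Using m = M/MB = 12.8/3.993 ≈ 3.205610. Since m = (1 + c)/(c + rr + e), the denominator satisfies c + rr + e = (1 + c)/m = (1 + 0) / 3.205610 ≈ 0.311953.
With c = 0 and rr = 0.207, the ratio of excess reserves to deposits is 0.311953 − 0 − 0.207 = 0.104953.

10.5%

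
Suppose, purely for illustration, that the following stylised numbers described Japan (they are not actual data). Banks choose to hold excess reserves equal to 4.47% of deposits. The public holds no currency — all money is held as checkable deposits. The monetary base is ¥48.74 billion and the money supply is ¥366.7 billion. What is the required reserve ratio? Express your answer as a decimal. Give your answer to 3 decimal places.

0.088

Using m = M/MB = 366.7/48.74 ≈ 7.523595. Since m = (1 + c)/(c + rr + e), the denominator satisfies c + rr + e = (1 + c)/m = (1 + 0) / 7.523595 ≈ 0.132915.
With c = 0 and e = 0.0447, the required reserve ratio is 0.132915 − 0 − 0.0447 = 0.088215.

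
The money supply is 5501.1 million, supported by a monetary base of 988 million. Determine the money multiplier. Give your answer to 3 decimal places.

5.568

The money multiplier is m = M / MB = 5501.1 / 988 ≈ 5.56791.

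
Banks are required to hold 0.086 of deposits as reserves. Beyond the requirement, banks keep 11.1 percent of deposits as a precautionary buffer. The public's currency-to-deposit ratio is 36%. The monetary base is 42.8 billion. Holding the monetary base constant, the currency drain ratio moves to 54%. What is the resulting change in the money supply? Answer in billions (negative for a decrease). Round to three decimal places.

-15.070 billion

Initially m₁ = (1 + 0.36) / (0.086 + 0.111 + 0.36) ≈ 2.441652, so M₁ = 2.441652 × 42.8 ≈ 104.5027 billion.
After the change m₂ = (1 + 0.54) / (0.086 + 0.111 + 0.54) ≈ 2.089552, so M₂ = 2.089552 × 42.8 ≈ 89.4328 billion.
ΔM = M₂ − M₁ = 89.4328 − 104.5027 = -15.0699 billion.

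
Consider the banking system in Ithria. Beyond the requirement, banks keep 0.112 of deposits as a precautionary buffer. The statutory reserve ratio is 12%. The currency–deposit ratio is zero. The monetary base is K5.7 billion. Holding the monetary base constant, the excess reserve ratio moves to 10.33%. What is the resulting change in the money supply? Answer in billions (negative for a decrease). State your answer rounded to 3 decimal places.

Initially m₁ = 1 / (0.12 + 0.112) ≈ 4.31034, so M₁ = 4.31034 × 5.7 ≈ 24.5689 billion.
After the change m₂ = 1 / (0.12 + 0.1033) ≈ 4.47828, so M₂ = 4.47828 × 5.7 ≈ 25.5262 billion.
ΔM = M₂ − M₁ = 25.5262 − 24.5689 = 0.9573 billion.

K0.957 billion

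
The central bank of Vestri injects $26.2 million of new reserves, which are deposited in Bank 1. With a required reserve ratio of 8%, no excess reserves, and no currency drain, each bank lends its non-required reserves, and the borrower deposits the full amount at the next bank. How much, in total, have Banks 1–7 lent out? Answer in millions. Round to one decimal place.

Bank i lends (1 − rr)^i of the original deposit: Bank 1 lends 26.2·0.9200 = 24.1040, Bank 2 lends 26.2·0.9200² ≈ 22.1757, and so on.
Summing a geometric series: total = 26.2·[0.9200·(1 − 0.9200^7) / (1 − 0.9200)] ≈ 133.2208 million.

$133.2 million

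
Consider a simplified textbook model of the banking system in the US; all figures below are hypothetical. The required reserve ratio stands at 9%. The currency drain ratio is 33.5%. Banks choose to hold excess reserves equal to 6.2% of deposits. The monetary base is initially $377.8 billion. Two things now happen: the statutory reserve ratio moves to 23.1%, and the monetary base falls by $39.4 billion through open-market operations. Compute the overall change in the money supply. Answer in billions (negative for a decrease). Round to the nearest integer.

Before: m₁ = (1 + 0.335) / (0.09 + 0.062 + 0.335) ≈ 2.7413, MB₁ = 377.8, so M₁ = 2.7413 × 377.8 ≈ 1035.6631 billion.
After: m₂ = (1 + 0.335) / (0.231 + 0.062 + 0.335) ≈ 2.1258, MB₂ = 377.8 − 39.4 = 338.4, so M₂ = 2.1258 × 338.4 ≈ 719.3707 billion.
ΔM = M₂ − M₁ = 719.3707 − 1035.6631 = -316.2924 billion.

-316 billion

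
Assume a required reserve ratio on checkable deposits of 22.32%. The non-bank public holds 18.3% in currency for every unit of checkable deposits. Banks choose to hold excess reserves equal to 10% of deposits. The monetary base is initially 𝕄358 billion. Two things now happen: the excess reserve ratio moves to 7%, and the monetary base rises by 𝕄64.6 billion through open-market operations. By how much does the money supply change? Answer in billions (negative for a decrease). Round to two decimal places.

𝕄213.19 billion

Before: m₁ = (1 + 0.183) / (0.2232 + 0.1 + 0.183) ≈ 2.337021, MB₁ = 358, so M₁ = 2.337021 × 358 ≈ 836.6535 billion.
After: m₂ = (1 + 0.183) / (0.2232 + 0.07 + 0.183) ≈ 2.484250, MB₂ = 358 + 64.6 = 422.6, so M₂ = 2.484250 × 422.6 ≈ 1049.844 billion.
ΔM = M₂ − M₁ = 1049.844 − 836.6535 = 213.1905 billion.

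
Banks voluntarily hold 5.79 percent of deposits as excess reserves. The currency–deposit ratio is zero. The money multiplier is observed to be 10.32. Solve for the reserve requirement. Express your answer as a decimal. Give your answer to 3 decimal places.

0.039

Using m = 10.32. Since m = (1 + c)/(c + rr + e), the denominator satisfies c + rr + e = (1 + c)/m = (1 + 0) / 10.32 ≈ 0.096899.
With c = 0 and e = 0.0579, the reserve requirement is 0.096899 − 0 − 0.0579 = 0.038999.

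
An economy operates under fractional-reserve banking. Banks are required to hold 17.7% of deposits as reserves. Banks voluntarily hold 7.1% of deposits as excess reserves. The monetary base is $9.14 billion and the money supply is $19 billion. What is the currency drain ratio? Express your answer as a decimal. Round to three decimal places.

Using m = M/MB = 19/9.14 ≈ 2.078775. From m = (1 + c)/(c + rr + e), rearranging gives 1 + c = m·(c + rr + e), so c·(1 − m) = m·(rr + e) − 1.
Hence c = [m·(rr + e) − 1]/(1 − m) = [2.078775 × (0.177 + 0.071) − 1] / (1 − 2.078775) ≈ 0.449087.

0.449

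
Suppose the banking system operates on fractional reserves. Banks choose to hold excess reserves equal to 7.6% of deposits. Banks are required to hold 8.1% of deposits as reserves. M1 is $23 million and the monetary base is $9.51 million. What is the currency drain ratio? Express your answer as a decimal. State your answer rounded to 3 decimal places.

0.437

Using m = M/MB = 23/9.51 ≈ 2.418507. From m = (1 + c)/(c + rr + e), rearranging gives 1 + c = m·(c + rr + e), so c·(1 − m) = m·(rr + e) − 1.
Hence c = [m·(rr + e) − 1]/(1 − m) = [2.418507 × (0.081 + 0.076) − 1] / (1 − 2.418507) ≈ 0.437287.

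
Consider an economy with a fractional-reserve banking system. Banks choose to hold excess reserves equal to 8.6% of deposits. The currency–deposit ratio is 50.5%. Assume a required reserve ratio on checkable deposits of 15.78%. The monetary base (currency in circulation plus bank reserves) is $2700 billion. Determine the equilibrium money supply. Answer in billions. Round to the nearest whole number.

$5427 billion

The money multiplier is m = (1 + c) / (rr + e + c) = (1 + 0.505) / (0.1578 + 0.086 + 0.505) ≈ 2.00988.
So M = m × MB = 2.00988 × 2700 = 5426.676 billion.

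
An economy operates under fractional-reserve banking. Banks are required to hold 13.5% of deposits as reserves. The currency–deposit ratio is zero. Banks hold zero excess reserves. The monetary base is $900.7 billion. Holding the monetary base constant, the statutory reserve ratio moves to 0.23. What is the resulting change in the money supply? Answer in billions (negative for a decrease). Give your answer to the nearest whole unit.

Initially m₁ = 1 / (0.135) ≈ 7.4074, so M₁ = 7.4074 × 900.7 ≈ 6671.8452 billion.
After the change m₂ = 1 / (0.23) ≈ 4.3478, so M₂ = 4.3478 × 900.7 ≈ 3916.0635 billion.
ΔM = M₂ − M₁ = 3916.0635 − 6671.8452 = -2755.7817 billion.

-2756 billion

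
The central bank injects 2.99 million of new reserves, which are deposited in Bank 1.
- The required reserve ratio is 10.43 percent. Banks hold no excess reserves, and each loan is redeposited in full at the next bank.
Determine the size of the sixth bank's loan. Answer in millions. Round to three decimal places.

1.544 million

Each bank lends a fraction (1 − rr) = 0.8957 of the deposit it receives, so Bank 6 receives 2.99·0.8957^5 and lends 2.99·0.8957^6 ≈ 1.5440 million.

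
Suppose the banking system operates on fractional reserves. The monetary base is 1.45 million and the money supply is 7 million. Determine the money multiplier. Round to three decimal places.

4.828

The money multiplier is m = M / MB = 7 / 1.45 ≈ 4.82759.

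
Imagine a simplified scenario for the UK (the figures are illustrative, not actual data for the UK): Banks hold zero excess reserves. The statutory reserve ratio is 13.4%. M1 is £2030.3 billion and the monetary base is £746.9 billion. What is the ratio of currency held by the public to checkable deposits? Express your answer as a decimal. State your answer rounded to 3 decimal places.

0.370

Using m = M/MB = 2030.3/746.9 ≈ 2.718302. From m = (1 + c)/(c + rr + e), rearranging gives 1 + c = m·(c + rr + e), so c·(1 − m) = m·(rr + e) − 1.
Hence c = [m·(rr + e) − 1]/(1 − m) = [2.718302 × (0.134 + 0) − 1] / (1 − 2.718302) ≈ 0.369986.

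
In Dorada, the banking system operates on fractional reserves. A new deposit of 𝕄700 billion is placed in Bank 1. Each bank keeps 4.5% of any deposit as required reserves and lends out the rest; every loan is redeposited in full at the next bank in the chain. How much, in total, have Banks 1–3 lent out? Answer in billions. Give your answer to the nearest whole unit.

Bank i lends (1 − rr)^i of the original deposit: Bank 1 lends 700·0.9550 = 668.5000, Bank 2 lends 700·0.9550² = 638.4175, and so on.
Summing a geometric series: total = 700·[0.9550·(1 − 0.9550^3) / (1 − 0.9550)] ≈ 1916.6062 billion.

𝕄1917 billion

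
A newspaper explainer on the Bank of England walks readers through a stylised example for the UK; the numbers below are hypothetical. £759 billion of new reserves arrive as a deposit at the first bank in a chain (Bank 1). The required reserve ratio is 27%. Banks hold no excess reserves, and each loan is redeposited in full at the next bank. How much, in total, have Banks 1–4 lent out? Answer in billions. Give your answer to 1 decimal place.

£1469.3 billion

Bank i lends (1 − rr)^i of the original deposit: Bank 1 lends 759·0.7300 = 554.0700, Bank 2 lends 759·0.7300² = 404.4711, and so on.
Summing a geometric series: total = 759·[0.7300·(1 − 0.7300^4) / (1 − 0.7300)] ≈ 1469.3477 billion.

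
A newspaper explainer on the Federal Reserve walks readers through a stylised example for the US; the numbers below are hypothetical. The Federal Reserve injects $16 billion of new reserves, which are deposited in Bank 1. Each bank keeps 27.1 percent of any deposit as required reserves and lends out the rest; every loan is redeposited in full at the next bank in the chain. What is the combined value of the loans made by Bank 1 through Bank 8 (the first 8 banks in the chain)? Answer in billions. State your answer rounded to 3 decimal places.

$39.607 billion

Bank i lends (1 − rr)^i of the original deposit: Bank 1 lends 16·0.7290 = 11.6640, Bank 2 lends 16·0.7290² ≈ 8.5031, and so on.
Summing a geometric series: total = 16·[0.7290·(1 − 0.7290^8) / (1 − 0.7290)] ≈ 39.6074 billion.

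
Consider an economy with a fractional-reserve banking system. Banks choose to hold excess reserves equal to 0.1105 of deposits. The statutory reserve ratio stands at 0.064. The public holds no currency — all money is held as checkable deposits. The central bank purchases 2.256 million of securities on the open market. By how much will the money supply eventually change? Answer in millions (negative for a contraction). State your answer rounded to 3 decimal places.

12.928 million

The money multiplier is m = 1 / (rr + e) = 1 / (0.064 + 0.1105) ≈ 5.73066.
The purchase adds 2.256 million of base, so ΔM = m × ΔMB = 5.73066 × (+2.256) ≈ 12.9284 million.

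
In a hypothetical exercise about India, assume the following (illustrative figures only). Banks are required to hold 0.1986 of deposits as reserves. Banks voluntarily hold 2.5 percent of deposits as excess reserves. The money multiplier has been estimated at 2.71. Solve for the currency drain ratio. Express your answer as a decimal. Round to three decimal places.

Using m = 2.71. From m = (1 + c)/(c + rr + e), rearranging gives 1 + c = m·(c + rr + e), so c·(1 − m) = m·(rr + e) − 1.
Hence c = [m·(rr + e) − 1]/(1 − m) = [2.71 × (0.1986 + 0.025) − 1] / (1 − 2.71) ≈ 0.230435.

0.230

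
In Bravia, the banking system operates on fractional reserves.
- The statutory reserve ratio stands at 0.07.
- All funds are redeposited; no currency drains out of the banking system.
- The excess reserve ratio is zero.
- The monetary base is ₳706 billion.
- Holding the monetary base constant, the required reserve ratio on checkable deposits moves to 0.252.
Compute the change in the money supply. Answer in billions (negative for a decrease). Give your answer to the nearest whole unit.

-7284 billion

Initially m₁ = 1 / (0.07) ≈ 14.2857, so M₁ = 14.2857 × 706 = 10085.7042 billion.
After the change m₂ = 1 / (0.252) ≈ 3.9683, so M₂ = 3.9683 × 706 = 2801.6198 billion.
ΔM = M₂ − M₁ = 2801.6198 − 10085.7042 = -7284.0844 billion.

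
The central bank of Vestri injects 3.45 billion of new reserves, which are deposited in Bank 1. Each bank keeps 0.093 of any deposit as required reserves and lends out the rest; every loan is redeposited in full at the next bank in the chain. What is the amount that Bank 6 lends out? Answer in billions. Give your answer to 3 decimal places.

Each bank lends a fraction (1 − rr) = 0.9070 of the deposit it receives, so Bank 6 receives 3.45·0.9070^5 and lends 3.45·0.9070^6 ≈ 1.9207 billion.

1.921 billion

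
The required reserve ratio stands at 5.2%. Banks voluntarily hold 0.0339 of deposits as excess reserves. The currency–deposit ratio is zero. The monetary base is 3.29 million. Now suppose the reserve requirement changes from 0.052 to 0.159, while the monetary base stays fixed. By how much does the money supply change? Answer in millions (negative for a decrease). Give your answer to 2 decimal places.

Initially m₁ = 1 / (0.052 + 0.0339) ≈ 11.6414, so M₁ = 11.6414 × 3.29 ≈ 38.3002 million.
After the change m₂ = 1 / (0.159 + 0.0339) ≈ 5.1840, so M₂ = 5.1840 × 3.29 ≈ 17.0554 million.
ΔM = M₂ − M₁ = 17.0554 − 38.3002 = -21.2448 million.

-21.24 million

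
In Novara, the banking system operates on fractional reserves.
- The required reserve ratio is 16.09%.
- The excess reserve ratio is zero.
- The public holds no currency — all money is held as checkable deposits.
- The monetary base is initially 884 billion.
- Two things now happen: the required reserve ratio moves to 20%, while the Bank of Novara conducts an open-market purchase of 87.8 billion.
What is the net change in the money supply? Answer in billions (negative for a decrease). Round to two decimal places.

Before: m₁ = 1 / (0.1609) ≈ 6.215040, MB₁ = 884, so M₁ = 6.215040 × 884 ≈ 5494.0954 billion.
After: m₂ = 1 / (0.2) = 5, MB₂ = 884 + 87.8 = 971.8, so M₂ = 5 × 971.8 = 4859 billion.
ΔM = M₂ − M₁ = 4859 − 5494.0954 = -635.0954 billion.

-635.10 billion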